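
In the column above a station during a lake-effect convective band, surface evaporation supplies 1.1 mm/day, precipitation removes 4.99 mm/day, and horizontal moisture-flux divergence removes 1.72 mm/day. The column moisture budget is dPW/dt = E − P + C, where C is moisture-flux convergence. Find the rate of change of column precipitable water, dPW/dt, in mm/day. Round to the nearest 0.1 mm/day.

dPW/dt ≈ -5.6 mm/day

dPW/dt = E − P + C = 1.1 − 4.99 + (-1.72) = -5.6 mm/day.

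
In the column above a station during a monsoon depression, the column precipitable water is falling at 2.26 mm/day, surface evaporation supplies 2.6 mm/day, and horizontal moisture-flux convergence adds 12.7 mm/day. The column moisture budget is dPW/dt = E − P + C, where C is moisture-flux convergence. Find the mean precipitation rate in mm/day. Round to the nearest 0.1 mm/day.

P ≈ 17.6 mm/day

dPW/dt = -2.26 mm/day.
P = E + C − dPW/dt = 2.6 + (12.7) − (-2.26) = 17.6 mm/day.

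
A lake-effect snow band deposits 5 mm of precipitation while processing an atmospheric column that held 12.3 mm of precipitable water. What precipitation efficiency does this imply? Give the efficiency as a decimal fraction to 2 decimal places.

ε = precipitation / PW = 5 / 12.3 = 0.41.

ε ≈ 0.41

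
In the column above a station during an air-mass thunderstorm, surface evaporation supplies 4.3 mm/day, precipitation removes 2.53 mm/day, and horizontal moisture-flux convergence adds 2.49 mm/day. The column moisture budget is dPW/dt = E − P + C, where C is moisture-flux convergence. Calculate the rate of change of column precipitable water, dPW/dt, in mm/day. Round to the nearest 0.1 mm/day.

dPW/dt ≈ 4.3 mm/day

dPW/dt = E − P + C = 4.3 − 2.53 + (2.49) = 4.3 mm/day.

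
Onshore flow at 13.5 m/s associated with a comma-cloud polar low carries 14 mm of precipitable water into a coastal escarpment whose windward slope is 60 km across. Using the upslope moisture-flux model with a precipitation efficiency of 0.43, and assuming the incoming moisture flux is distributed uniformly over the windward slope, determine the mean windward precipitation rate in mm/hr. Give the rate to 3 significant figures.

R ≈ 4.88 mm/hr

Incoming column moisture flux per unit ridge length: F = V × PW = 13.5 × 14 = 189 mm·m/s.
Spread over the 60 km slope with efficiency ε = 0.43: R = ε·F/W = 0.43 × 189 / 60000 m = 1.355e-03 mm/s.
R = 1.355e-03 × 3600 = 4.88 mm/hr.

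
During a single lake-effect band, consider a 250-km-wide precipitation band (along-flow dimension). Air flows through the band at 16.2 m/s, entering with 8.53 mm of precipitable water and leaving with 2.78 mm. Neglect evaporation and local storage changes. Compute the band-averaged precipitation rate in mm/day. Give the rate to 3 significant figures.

Column moisture flux per unit crosswind length is F = V × PW.
Inflow: F_in = 16.2 × 8.53 = 138.186 mm·m/s
Outflow: F_out = 16.2 × 2.78 = 45.036 mm·m/s
Steady-state rate R = (F_in − F_out)/L = (138.186 − 45.036) / 250000 m = 3.726e-04 mm/s.
R = 3.726e-04 × 3600 × 24 = 32.2 mm/day.

R ≈ 32.2 mm/day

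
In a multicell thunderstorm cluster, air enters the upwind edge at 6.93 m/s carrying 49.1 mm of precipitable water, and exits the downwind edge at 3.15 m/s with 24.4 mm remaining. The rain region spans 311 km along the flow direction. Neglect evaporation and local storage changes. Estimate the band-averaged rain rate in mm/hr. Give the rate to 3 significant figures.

R ≈ 3.05 mm/hr

Column moisture flux per unit crosswind length is F = V × PW.
Inflow: F_in = 6.93 × 49.1 = 340.263 mm·m/s
Outflow: F_out = 3.15 × 24.4 = 76.86 mm·m/s
Steady-state rate R = (F_in − F_out)/L = (340.263 − 76.86) / 311000 m = 8.470e-04 mm/s.
R = 8.470e-04 × 3600 = 3.05 mm/hr.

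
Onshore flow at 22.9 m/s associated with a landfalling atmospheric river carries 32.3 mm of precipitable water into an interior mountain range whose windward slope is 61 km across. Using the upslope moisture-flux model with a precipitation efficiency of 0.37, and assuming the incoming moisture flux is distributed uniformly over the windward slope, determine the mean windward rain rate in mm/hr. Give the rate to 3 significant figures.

R ≈ 16.2 mm/hr

Incoming column moisture flux per unit ridge length: F = V × PW = 22.9 × 32.3 = 739.67 mm·m/s.
Spread over the 61 km slope with efficiency ε = 0.37: R = ε·F/W = 0.37 × 739.67 / 61000 m = 4.487e-03 mm/s.
R = 4.487e-03 × 3600 = 16.2 mm/hr.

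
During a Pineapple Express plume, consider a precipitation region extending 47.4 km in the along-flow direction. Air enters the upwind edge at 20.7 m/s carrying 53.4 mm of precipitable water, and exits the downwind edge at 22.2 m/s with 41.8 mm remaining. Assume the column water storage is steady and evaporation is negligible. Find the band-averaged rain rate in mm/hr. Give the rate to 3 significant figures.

R ≈ 13.5 mm/hr

Column moisture flux per unit crosswind length is F = V × PW.
Inflow: F_in = 20.7 × 53.4 = 1105.38 mm·m/s
Outflow: F_out = 22.2 × 41.8 = 927.96 mm·m/s
Steady-state rate R = (F_in − F_out)/L = (1105.38 − 927.96) / 47400 m = 3.743e-03 mm/s.
R = 3.743e-03 × 3600 = 13.5 mm/hr.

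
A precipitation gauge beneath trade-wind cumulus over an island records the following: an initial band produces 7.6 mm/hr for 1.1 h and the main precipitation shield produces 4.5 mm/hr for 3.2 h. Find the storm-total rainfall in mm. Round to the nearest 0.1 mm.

Total = Σ Rᵢ Δtᵢ = 7.6 × 1.1 + 4.5 × 3.2
      = 8.36 + 14.4 = 22.8 mm.

total ≈ 22.8 mm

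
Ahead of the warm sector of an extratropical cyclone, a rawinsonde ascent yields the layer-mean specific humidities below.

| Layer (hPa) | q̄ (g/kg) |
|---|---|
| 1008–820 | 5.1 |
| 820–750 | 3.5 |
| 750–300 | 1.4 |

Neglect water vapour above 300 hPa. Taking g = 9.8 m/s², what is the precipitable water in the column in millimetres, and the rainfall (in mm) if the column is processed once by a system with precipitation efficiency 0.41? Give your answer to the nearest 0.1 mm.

PW ≈ 18.7 mm; rainfall ≈ 7.7 mm

Precipitable water is the column-integrated vapour mass per unit area: PW = (1/g) Σ q̄ Δp, with q in kg/kg and Δp in Pa (1 kg/m² of water = 1 mm).
Layer 1008–820 hPa: Δp = 188 hPa = 18800 Pa, q̄ = 0.0051 kg/kg → 0.0051 × 18800 / 9.8 = 9.78 mm
Layer 820–750 hPa: Δp = 70 hPa = 7000 Pa, q̄ = 0.0035 kg/kg → 0.0035 × 7000 / 9.8 = 2.50 mm
Layer 750–300 hPa: Δp = 450 hPa = 45000 Pa, q̄ = 0.0014 kg/kg → 0.0014 × 45000 / 9.8 = 6.43 mm
PW = 9.78 + 2.50 + 6.43 = 18.71 ≈ 18.7 mm.
Rainfall = ε × PW = 0.41 × 18.7 = 7.7 mm.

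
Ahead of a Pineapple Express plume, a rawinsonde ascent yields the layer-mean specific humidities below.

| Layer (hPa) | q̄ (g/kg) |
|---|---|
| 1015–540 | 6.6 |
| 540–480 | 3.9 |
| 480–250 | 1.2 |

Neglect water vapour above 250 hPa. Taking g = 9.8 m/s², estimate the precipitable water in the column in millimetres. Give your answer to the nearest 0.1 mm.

Precipitable water is the column-integrated vapour mass per unit area: PW = (1/g) Σ q̄ Δp, with q in kg/kg and Δp in Pa (1 kg/m² of water = 1 mm).
Layer 1015–540 hPa: Δp = 475 hPa = 47500 Pa, q̄ = 0.0066 kg/kg → 0.0066 × 47500 / 9.8 = 31.99 mm
Layer 540–480 hPa: Δp = 60 hPa = 6000 Pa, q̄ = 0.0039 kg/kg → 0.0039 × 6000 / 9.8 = 2.39 mm
Layer 480–250 hPa: Δp = 230 hPa = 23000 Pa, q̄ = 0.0012 kg/kg → 0.0012 × 23000 / 9.8 = 2.82 mm
PW = 31.99 + 2.39 + 2.82 = 37.20 ≈ 37.2 mm.

PW ≈ 37.2 mm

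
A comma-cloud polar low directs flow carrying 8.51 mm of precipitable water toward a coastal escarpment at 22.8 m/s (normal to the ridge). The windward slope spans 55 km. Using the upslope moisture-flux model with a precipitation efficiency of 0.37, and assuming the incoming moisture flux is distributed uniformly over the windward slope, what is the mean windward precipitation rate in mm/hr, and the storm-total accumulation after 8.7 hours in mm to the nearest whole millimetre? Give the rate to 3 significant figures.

Incoming column moisture flux per unit ridge length: F = V × PW = 22.8 × 8.51 = 194.028 mm·m/s.
Spread over the 55 km slope with efficiency ε = 0.37: R = ε·F/W = 0.37 × 194.028 / 55000 m = 1.305e-03 mm/s.
R = 1.305e-03 × 3600 = 4.70 mm/hr.
Over 8.7 h: total = 4.70 × 8.7 = 40.89 ≈ 41 mm.

R ≈ 4.70 mm/hr; total ≈ 41 mm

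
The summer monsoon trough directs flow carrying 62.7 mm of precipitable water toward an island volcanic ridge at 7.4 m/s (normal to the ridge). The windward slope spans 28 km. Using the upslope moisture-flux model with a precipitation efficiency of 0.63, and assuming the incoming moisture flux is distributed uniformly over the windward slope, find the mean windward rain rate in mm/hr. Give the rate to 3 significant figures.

Incoming column moisture flux per unit ridge length: F = V × PW = 7.4 × 62.7 = 463.98 mm·m/s.
Spread over the 28 km slope with efficiency ε = 0.63: R = ε·F/W = 0.63 × 463.98 / 28000 m = 1.044e-02 mm/s.
R = 1.044e-02 × 3600 = 37.6 mm/hr.

R ≈ 37.6 mm/hr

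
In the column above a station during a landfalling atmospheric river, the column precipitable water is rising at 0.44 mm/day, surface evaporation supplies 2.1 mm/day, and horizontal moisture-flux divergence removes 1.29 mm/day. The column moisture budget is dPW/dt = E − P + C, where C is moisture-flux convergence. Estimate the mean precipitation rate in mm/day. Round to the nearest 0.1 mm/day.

dPW/dt = +0.44 mm/day.
P = E + C − dPW/dt = 2.1 + (-1.29) − (+0.44) = 0.4 mm/day.

P ≈ 0.4 mm/day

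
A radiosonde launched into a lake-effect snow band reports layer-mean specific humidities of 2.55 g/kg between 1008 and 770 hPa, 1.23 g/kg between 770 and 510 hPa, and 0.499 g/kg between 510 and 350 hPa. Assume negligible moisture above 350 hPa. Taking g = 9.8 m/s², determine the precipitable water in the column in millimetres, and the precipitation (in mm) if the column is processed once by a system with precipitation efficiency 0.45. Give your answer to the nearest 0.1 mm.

Precipitable water is the column-integrated vapour mass per unit area: PW = (1/g) Σ q̄ Δp, with q in kg/kg and Δp in Pa (1 kg/m² of water = 1 mm).
Layer 1008–770 hPa: Δp = 238 hPa = 23800 Pa, q̄ = 0.00255 kg/kg → 0.00255 × 23800 / 9.8 = 6.19 mm
Layer 770–510 hPa: Δp = 260 hPa = 26000 Pa, q̄ = 0.00123 kg/kg → 0.00123 × 26000 / 9.8 = 3.26 mm
Layer 510–350 hPa: Δp = 160 hPa = 16000 Pa, q̄ = 0.000499 kg/kg → 0.000499 × 16000 / 9.8 = 0.81 mm
PW = 6.19 + 3.26 + 0.81 = 10.26 ≈ 10.3 mm.
Precipitation = ε × PW = 0.45 × 10.3 = 4.6 mm.

PW ≈ 10.3 mm; precipitation ≈ 4.6 mm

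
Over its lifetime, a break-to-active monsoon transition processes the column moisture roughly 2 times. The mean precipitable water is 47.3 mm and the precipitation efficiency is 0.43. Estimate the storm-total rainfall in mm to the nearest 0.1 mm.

Each cycle deposits ε × PW = 0.43 × 47.3 = 20.339 mm.
Over 2 cycles: 2 × 20.339 = 40.7 mm.

rainfall ≈ 40.7 mm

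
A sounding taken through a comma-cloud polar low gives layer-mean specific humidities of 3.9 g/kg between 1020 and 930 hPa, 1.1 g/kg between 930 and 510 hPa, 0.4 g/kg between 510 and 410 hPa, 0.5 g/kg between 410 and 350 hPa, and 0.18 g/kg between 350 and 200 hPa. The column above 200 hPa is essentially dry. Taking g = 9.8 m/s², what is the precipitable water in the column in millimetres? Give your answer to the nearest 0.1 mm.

PW ≈ 9.3 mm

Precipitable water is the column-integrated vapour mass per unit area: PW = (1/g) Σ q̄ Δp, with q in kg/kg and Δp in Pa (1 kg/m² of water = 1 mm).
Layer 1020–930 hPa: Δp = 90 hPa = 9000 Pa, q̄ = 0.0039 kg/kg → 0.0039 × 9000 / 9.8 = 3.58 mm
Layer 930–510 hPa: Δp = 420 hPa = 42000 Pa, q̄ = 0.0011 kg/kg → 0.0011 × 42000 / 9.8 = 4.71 mm
Layer 510–410 hPa: Δp = 100 hPa = 10000 Pa, q̄ = 0.0004 kg/kg → 0.0004 × 10000 / 9.8 = 0.41 mm
Layer 410–350 hPa: Δp = 60 hPa = 6000 Pa, q̄ = 0.0005 kg/kg → 0.0005 × 6000 / 9.8 = 0.31 mm
Layer 350–200 hPa: Δp = 150 hPa = 15000 Pa, q̄ = 0.00018 kg/kg → 0.00018 × 15000 / 9.8 = 0.28 mm
PW = 3.58 + 4.71 + 0.41 + 0.31 + 0.28 = 9.29 ≈ 9.3 mm.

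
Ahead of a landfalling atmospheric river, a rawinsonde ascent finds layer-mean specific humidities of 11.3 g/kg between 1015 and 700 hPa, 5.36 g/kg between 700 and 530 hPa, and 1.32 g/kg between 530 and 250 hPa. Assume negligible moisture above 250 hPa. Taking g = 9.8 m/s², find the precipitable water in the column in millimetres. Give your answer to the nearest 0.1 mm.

PW ≈ 49.4 mm

Precipitable water is the column-integrated vapour mass per unit area: PW = (1/g) Σ q̄ Δp, with q in kg/kg and Δp in Pa (1 kg/m² of water = 1 mm).
Layer 1015–700 hPa: Δp = 315 hPa = 31500 Pa, q̄ = 0.0113 kg/kg → 0.0113 × 31500 / 9.8 = 36.32 mm
Layer 700–530 hPa: Δp = 170 hPa = 17000 Pa, q̄ = 0.00536 kg/kg → 0.00536 × 17000 / 9.8 = 9.30 mm
Layer 530–250 hPa: Δp = 280 hPa = 28000 Pa, q̄ = 0.00132 kg/kg → 0.00132 × 28000 / 9.8 = 3.77 mm
PW = 36.32 + 9.30 + 3.77 = 49.39 ≈ 49.4 mm.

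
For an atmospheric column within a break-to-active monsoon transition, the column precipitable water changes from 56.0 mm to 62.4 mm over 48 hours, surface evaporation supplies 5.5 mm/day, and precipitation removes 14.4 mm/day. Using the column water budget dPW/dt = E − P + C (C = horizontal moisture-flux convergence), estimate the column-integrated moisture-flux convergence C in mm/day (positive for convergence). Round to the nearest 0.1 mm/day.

C ≈ 12.1 mm/day

dPW/dt = (62.4 − 56.0) mm / (48/24 day) = +3.200 mm/day.
C = dPW/dt − E + P = (+3.200) − 5.5 + 14.4 = 12.1 mm/day.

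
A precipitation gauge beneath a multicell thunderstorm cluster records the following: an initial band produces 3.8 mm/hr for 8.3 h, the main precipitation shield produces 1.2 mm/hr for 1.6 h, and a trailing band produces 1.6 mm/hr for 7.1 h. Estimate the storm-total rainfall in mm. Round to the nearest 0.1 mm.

total ≈ 44.8 mm

Total = Σ Rᵢ Δtᵢ = 3.8 × 8.3 + 1.2 × 1.6 + 1.6 × 7.1
      = 31.54 + 1.92 + 11.36 = 44.8 mm.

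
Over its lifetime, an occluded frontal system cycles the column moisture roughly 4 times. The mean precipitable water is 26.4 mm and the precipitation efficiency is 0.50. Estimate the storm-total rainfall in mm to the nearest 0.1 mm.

Each cycle deposits ε × PW = 0.50 × 26.4 = 13.2 mm.
Over 4 cycles: 4 × 13.2 = 52.8 mm.

rainfall ≈ 52.8 mm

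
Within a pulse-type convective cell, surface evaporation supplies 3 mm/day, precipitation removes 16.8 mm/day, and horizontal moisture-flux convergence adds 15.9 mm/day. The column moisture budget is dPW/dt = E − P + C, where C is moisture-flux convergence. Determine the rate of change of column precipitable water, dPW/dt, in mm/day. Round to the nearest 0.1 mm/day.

dPW/dt = E − P + C = 3 − 16.8 + (15.9) = 2.1 mm/day.

dPW/dt ≈ 2.1 mm/day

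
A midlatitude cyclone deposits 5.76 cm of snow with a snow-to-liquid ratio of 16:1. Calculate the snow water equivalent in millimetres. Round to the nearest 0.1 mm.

SWE ≈ 3.6 mm

SWE = snow depth / ratio = 5.76 cm / 16 = 0.360 cm = 3.6 mm.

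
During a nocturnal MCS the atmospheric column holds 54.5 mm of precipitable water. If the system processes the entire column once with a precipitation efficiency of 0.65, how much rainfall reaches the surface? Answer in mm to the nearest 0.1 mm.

Rainfall = ε × PW = 0.65 × 54.5 = 35.4 mm.

rainfall ≈ 35.4 mm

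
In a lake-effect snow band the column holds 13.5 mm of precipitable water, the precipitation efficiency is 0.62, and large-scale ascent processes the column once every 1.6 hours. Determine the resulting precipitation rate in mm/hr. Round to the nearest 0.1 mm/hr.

Each overturning extracts ε × PW = 0.62 × 13.5 = 8.37 mm.
Rate = ε·PW / τ = 8.37 / 1.6 h = 5.2 mm/hr.

R ≈ 5.2 mm/hr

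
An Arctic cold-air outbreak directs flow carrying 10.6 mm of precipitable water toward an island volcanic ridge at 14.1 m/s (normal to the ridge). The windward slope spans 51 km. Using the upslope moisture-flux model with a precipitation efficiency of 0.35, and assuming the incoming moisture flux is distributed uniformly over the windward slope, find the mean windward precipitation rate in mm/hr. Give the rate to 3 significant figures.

Incoming column moisture flux per unit ridge length: F = V × PW = 14.1 × 10.6 = 149.46 mm·m/s.
Spread over the 51 km slope with efficiency ε = 0.35: R = ε·F/W = 0.35 × 149.46 / 51000 m = 1.026e-03 mm/s.
R = 1.026e-03 × 3600 = 3.69 mm/hr.

R ≈ 3.69 mm/hr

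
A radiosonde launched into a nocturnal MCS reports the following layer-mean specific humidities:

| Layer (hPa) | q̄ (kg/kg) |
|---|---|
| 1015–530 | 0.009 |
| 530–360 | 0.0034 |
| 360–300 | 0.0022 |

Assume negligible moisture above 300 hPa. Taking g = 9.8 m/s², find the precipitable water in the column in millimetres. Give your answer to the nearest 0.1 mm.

PW ≈ 51.8 mm

Precipitable water is the column-integrated vapour mass per unit area: PW = (1/g) Σ q̄ Δp, with q in kg/kg and Δp in Pa (1 kg/m² of water = 1 mm).
Layer 1015–530 hPa: Δp = 485 hPa = 48500 Pa, q̄ = 0.009 kg/kg → 0.009 × 48500 / 9.8 = 44.54 mm
Layer 530–360 hPa: Δp = 170 hPa = 17000 Pa, q̄ = 0.0034 kg/kg → 0.0034 × 17000 / 9.8 = 5.90 mm
Layer 360–300 hPa: Δp = 60 hPa = 6000 Pa, q̄ = 0.0022 kg/kg → 0.0022 × 6000 / 9.8 = 1.35 mm
PW = 44.54 + 5.90 + 1.35 = 51.79 ≈ 51.8 mm.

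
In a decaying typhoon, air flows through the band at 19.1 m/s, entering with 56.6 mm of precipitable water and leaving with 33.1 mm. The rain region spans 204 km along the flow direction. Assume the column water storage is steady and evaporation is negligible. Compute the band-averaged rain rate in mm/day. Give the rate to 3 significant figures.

Column moisture flux per unit crosswind length is F = V × PW.
Inflow: F_in = 19.1 × 56.6 = 1081.06 mm·m/s
Outflow: F_out = 19.1 × 33.1 = 632.21 mm·m/s
Steady-state rate R = (F_in − F_out)/L = (1081.06 − 632.21) / 204000 m = 2.200e-03 mm/s.
R = 2.200e-03 × 3600 × 24 = 190 mm/day.

R ≈ 190 mm/day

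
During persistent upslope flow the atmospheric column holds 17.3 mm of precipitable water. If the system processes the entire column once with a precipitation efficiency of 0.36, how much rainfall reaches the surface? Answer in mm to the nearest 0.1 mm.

Rainfall = ε × PW = 0.36 × 17.3 = 6.2 mm.

rainfall ≈ 6.2 mm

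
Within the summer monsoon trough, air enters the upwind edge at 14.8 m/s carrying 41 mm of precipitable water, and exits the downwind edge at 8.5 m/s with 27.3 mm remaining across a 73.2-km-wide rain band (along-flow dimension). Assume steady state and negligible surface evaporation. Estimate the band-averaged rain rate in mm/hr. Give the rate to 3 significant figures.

R ≈ 18.4 mm/hr

Column moisture flux per unit crosswind length is F = V × PW.
Inflow: F_in = 14.8 × 41 = 606.8 mm·m/s
Outflow: F_out = 8.5 × 27.3 = 232.05 mm·m/s
Steady-state rate R = (F_in − F_out)/L = (606.8 − 232.05) / 73200 m = 5.120e-03 mm/s.
R = 5.120e-03 × 3600 = 18.4 mm/hr.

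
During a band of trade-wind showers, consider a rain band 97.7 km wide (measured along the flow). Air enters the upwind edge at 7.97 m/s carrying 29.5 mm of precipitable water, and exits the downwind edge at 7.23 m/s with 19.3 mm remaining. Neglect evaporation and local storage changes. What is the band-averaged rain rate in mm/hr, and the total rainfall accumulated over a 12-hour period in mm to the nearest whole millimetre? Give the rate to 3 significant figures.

R ≈ 3.52 mm/hr; total ≈ 42 mm

Column moisture flux per unit crosswind length is F = V × PW.
Inflow: F_in = 7.97 × 29.5 = 235.115 mm·m/s
Outflow: F_out = 7.23 × 19.3 = 139.539 mm·m/s
Steady-state rate R = (F_in − F_out)/L = (235.115 − 139.539) / 97700 m = 9.783e-04 mm/s.
R = 9.783e-04 × 3600 = 3.52 mm/hr.
Over 12 h: total = 3.52 × 12 = 42.24 ≈ 42 mm.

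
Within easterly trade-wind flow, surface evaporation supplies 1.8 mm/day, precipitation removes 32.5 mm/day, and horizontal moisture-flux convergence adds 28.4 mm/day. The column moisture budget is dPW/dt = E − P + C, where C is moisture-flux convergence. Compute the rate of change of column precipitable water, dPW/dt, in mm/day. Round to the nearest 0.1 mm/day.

dPW/dt = E − P + C = 1.8 − 32.5 + (28.4) = -2.3 mm/day.

dPW/dt ≈ -2.3 mm/day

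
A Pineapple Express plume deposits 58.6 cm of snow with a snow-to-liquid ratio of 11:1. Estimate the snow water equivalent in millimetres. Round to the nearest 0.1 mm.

SWE ≈ 53.3 mm

SWE = snow depth / ratio = 58.6 cm / 11 = 5.327 cm = 53.3 mm.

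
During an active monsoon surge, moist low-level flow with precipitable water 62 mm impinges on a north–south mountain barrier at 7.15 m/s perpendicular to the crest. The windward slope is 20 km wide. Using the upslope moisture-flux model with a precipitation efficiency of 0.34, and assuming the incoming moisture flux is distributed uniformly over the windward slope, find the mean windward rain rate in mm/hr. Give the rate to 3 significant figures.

Incoming column moisture flux per unit ridge length: F = V × PW = 7.15 × 62 = 443.3 mm·m/s.
Spread over the 20 km slope with efficiency ε = 0.34: R = ε·F/W = 0.34 × 443.3 / 20000 m = 7.536e-03 mm/s.
R = 7.536e-03 × 3600 = 27.1 mm/hr.

R ≈ 27.1 mm/hr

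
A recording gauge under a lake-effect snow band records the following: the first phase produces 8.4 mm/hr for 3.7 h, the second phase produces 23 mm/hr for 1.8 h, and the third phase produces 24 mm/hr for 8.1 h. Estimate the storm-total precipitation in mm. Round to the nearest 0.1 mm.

total ≈ 266.9 mm

Total = Σ Rᵢ Δtᵢ = 8.4 × 3.7 + 23 × 1.8 + 24 × 8.1
      = 31.08 + 41.4 + 194.4 = 266.9 mm.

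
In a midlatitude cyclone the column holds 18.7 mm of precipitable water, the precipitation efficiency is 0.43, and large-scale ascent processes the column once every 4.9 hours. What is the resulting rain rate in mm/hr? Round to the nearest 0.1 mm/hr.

R ≈ 1.6 mm/hr

Each overturning extracts ε × PW = 0.43 × 18.7 = 8.041 mm.
Rate = ε·PW / τ = 8.041 / 4.9 h = 1.6 mm/hr.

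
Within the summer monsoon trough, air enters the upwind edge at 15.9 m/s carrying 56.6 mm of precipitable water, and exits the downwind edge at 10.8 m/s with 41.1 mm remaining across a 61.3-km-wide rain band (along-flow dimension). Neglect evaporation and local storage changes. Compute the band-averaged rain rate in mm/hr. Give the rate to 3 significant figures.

Column moisture flux per unit crosswind length is F = V × PW.
Inflow: F_in = 15.9 × 56.6 = 899.94 mm·m/s
Outflow: F_out = 10.8 × 41.1 = 443.88 mm·m/s
Steady-state rate R = (F_in − F_out)/L = (899.94 − 443.88) / 61300 m = 7.440e-03 mm/s.
R = 7.440e-03 × 3600 = 26.8 mm/hr.

R ≈ 26.8 mm/hr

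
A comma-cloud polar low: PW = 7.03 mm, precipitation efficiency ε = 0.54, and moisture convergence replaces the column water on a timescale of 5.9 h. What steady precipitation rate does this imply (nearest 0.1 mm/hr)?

Each overturning extracts ε × PW = 0.54 × 7.03 = 3.7962 mm.
Rate = ε·PW / τ = 3.7962 / 5.9 h = 0.6 mm/hr.

R ≈ 0.6 mm/hr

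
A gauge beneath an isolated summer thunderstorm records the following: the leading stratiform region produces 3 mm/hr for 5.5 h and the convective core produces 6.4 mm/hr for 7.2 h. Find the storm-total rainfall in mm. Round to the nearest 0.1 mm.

total ≈ 62.6 mm

Total = Σ Rᵢ Δtᵢ = 3 × 5.5 + 6.4 × 7.2
      = 16.5 + 46.08 = 62.6 mm.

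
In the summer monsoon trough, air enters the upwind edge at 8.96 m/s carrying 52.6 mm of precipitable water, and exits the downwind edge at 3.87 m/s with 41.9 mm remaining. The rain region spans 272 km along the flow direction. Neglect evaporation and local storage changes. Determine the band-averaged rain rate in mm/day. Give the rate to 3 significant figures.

R ≈ 98.2 mm/day

Column moisture flux per unit crosswind length is F = V × PW.
Inflow: F_in = 8.96 × 52.6 = 471.296 mm·m/s
Outflow: F_out = 3.87 × 41.9 = 162.153 mm·m/s
Steady-state rate R = (F_in − F_out)/L = (471.296 − 162.153) / 272000 m = 1.137e-03 mm/s.
R = 1.137e-03 × 3600 × 24 = 98.2 mm/day.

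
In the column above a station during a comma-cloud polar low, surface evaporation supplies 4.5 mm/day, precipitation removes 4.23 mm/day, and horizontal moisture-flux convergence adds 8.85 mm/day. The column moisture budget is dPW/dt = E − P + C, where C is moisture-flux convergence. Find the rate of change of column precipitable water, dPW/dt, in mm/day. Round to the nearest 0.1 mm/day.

dPW/dt ≈ 9.1 mm/day

dPW/dt = E − P + C = 4.5 − 4.23 + (8.85) = 9.1 mm/day.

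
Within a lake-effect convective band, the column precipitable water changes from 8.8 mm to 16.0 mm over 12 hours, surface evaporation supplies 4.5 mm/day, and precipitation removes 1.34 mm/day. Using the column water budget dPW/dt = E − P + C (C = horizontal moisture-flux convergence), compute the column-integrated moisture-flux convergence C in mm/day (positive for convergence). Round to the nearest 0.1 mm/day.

dPW/dt = (16.0 − 8.8) mm / (12/24 day) = +14.400 mm/day.
C = dPW/dt − E + P = (+14.400) − 4.5 + 1.34 = 11.2 mm/day.

C ≈ 11.2 mm/day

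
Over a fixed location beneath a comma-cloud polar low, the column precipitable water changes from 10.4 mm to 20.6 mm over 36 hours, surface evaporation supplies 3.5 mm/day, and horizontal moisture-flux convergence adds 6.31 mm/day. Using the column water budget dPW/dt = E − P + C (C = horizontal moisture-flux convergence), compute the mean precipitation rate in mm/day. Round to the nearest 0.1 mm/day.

dPW/dt = (20.6 − 10.4) mm / (36/24 day) = +6.800 mm/day.
P = E + C − dPW/dt = 3.5 + (6.31) − (+6.800) = 3.0 mm/day.

P ≈ 3.0 mm/day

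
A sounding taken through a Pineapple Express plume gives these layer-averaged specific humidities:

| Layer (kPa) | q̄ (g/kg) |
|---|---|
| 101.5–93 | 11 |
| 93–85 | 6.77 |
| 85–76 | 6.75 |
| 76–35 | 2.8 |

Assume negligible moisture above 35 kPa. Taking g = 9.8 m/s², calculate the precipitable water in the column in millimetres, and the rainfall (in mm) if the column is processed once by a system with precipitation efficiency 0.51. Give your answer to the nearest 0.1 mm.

PW ≈ 33.0 mm; rainfall ≈ 16.8 mm

Precipitable water is the column-integrated vapour mass per unit area: PW = (1/g) Σ q̄ Δp, with q in kg/kg and Δp in Pa (1 kg/m² of water = 1 mm).
Layer 101.5–93 kPa: Δp = 85 hPa = 8500 Pa, q̄ = 0.011 kg/kg → 0.011 × 8500 / 9.8 = 9.54 mm
Layer 93–85 kPa: Δp = 80 hPa = 8000 Pa, q̄ = 0.00677 kg/kg → 0.00677 × 8000 / 9.8 = 5.53 mm
Layer 85–76 kPa: Δp = 90 hPa = 9000 Pa, q̄ = 0.00675 kg/kg → 0.00675 × 9000 / 9.8 = 6.20 mm
Layer 76–35 kPa: Δp = 410 hPa = 41000 Pa, q̄ = 0.0028 kg/kg → 0.0028 × 41000 / 9.8 = 11.71 mm
PW = 9.54 + 5.53 + 6.20 + 11.71 = 32.98 ≈ 33.0 mm.
Rainfall = ε × PW = 0.51 × 33.0 = 16.8 mm.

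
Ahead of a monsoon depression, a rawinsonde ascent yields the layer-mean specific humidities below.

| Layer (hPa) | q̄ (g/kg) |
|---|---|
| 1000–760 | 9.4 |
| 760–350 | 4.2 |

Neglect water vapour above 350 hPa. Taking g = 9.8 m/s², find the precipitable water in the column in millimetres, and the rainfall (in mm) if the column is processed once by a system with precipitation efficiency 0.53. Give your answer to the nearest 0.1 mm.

PW ≈ 40.6 mm; rainfall ≈ 21.5 mm

Precipitable water is the column-integrated vapour mass per unit area: PW = (1/g) Σ q̄ Δp, with q in kg/kg and Δp in Pa (1 kg/m² of water = 1 mm).
Layer 1000–760 hPa: Δp = 240 hPa = 24000 Pa, q̄ = 0.0094 kg/kg → 0.0094 × 24000 / 9.8 = 23.02 mm
Layer 760–350 hPa: Δp = 410 hPa = 41000 Pa, q̄ = 0.0042 kg/kg → 0.0042 × 41000 / 9.8 = 17.57 mm
PW = 23.02 + 17.57 = 40.59 ≈ 40.6 mm.
Rainfall = ε × PW = 0.53 × 40.6 = 21.5 mm.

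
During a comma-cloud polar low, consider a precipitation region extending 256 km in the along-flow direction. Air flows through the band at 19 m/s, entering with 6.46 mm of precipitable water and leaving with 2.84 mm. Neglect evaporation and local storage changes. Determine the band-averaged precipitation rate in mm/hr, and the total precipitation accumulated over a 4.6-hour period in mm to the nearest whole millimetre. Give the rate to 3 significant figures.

R ≈ 0.967 mm/hr; total ≈ 4 mm

Column moisture flux per unit crosswind length is F = V × PW.
Inflow: F_in = 19 × 6.46 = 122.74 mm·m/s
Outflow: F_out = 19 × 2.84 = 53.96 mm·m/s
Steady-state rate R = (F_in − F_out)/L = (122.74 − 53.96) / 256000 m = 2.687e-04 mm/s.
R = 2.687e-04 × 3600 = 0.967 mm/hr.
Over 4.6 h: total = 0.967 × 4.6 = 4.4482 ≈ 4 mm.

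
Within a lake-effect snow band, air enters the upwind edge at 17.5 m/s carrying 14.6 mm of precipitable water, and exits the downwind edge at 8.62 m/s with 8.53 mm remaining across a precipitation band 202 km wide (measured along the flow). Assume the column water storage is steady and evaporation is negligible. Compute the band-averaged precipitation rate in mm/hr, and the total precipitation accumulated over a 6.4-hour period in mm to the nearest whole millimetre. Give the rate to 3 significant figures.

Column moisture flux per unit crosswind length is F = V × PW.
Inflow: F_in = 17.5 × 14.6 = 255.5 mm·m/s
Outflow: F_out = 8.62 × 8.53 = 73.5286 mm·m/s
Steady-state rate R = (F_in − F_out)/L = (255.5 − 73.5286) / 202000 m = 9.008e-04 mm/s.
R = 9.008e-04 × 3600 = 3.24 mm/hr.
Over 6.4 h: total = 3.24 × 6.4 = 20.736 ≈ 21 mm.

R ≈ 3.24 mm/hr; total ≈ 21 mm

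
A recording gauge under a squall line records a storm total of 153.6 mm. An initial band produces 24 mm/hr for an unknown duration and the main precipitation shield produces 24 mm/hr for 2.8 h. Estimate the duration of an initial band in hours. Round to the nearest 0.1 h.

duration ≈ 3.6 h

Known phases: 24 × 2.8 = 67.2 mm.
Remaining depth = 153.6 − 67.2 = 86.4 mm.
Duration = 86.4 / 24 = 3.6 h.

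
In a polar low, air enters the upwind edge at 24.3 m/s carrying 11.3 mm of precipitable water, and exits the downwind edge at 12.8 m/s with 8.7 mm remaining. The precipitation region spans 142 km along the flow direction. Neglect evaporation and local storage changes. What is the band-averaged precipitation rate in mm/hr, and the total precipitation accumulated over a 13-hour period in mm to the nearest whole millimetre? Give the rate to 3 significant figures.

R ≈ 4.14 mm/hr; total ≈ 54 mm

Column moisture flux per unit crosswind length is F = V × PW.
Inflow: F_in = 24.3 × 11.3 = 274.59 mm·m/s
Outflow: F_out = 12.8 × 8.7 = 111.36 mm·m/s
Steady-state rate R = (F_in − F_out)/L = (274.59 − 111.36) / 142000 m = 1.150e-03 mm/s.
R = 1.150e-03 × 3600 = 4.14 mm/hr.
Over 13 h: total = 4.14 × 13 = 53.82 ≈ 54 mm.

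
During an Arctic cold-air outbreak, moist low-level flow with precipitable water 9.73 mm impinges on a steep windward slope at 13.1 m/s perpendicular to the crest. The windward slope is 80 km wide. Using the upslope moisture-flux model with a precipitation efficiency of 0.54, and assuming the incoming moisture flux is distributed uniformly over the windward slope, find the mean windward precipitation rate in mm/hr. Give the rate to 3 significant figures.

Incoming column moisture flux per unit ridge length: F = V × PW = 13.1 × 9.73 = 127.463 mm·m/s.
Spread over the 80 km slope with efficiency ε = 0.54: R = ε·F/W = 0.54 × 127.463 / 80000 m = 8.604e-04 mm/s.
R = 8.604e-04 × 3600 = 3.10 mm/hr.

R ≈ 3.10 mm/hr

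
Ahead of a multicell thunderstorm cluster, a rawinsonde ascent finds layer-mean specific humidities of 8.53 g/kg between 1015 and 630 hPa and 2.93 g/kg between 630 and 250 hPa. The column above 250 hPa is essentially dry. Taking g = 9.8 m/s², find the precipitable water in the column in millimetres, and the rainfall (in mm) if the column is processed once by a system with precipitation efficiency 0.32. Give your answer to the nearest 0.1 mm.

Precipitable water is the column-integrated vapour mass per unit area: PW = (1/g) Σ q̄ Δp, with q in kg/kg and Δp in Pa (1 kg/m² of water = 1 mm).
Layer 1015–630 hPa: Δp = 385 hPa = 38500 Pa, q̄ = 0.00853 kg/kg → 0.00853 × 38500 / 9.8 = 33.51 mm
Layer 630–250 hPa: Δp = 380 hPa = 38000 Pa, q̄ = 0.00293 kg/kg → 0.00293 × 38000 / 9.8 = 11.36 mm
PW = 33.51 + 11.36 = 44.87 ≈ 44.9 mm.
Rainfall = ε × PW = 0.32 × 44.9 = 14.4 mm.

PW ≈ 44.9 mm; rainfall ≈ 14.4 mm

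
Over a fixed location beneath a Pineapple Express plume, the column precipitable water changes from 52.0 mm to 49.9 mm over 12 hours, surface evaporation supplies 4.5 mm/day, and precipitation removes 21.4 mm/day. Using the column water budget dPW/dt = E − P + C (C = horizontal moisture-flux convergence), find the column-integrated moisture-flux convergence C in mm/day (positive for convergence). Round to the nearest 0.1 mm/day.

dPW/dt = (49.9 − 52.0) mm / (12/24 day) = -4.200 mm/day.
C = dPW/dt − E + P = (-4.200) − 4.5 + 21.4 = 12.7 mm/day.

C ≈ 12.7 mm/day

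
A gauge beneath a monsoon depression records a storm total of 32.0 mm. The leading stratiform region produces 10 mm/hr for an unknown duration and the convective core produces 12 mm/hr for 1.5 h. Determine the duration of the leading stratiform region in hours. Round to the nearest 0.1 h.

Known phases: 12 × 1.5 = 18 mm.
Remaining depth = 32.0 − 18 = 14 mm.
Duration = 14 / 10 = 1.4 h.

duration ≈ 1.4 h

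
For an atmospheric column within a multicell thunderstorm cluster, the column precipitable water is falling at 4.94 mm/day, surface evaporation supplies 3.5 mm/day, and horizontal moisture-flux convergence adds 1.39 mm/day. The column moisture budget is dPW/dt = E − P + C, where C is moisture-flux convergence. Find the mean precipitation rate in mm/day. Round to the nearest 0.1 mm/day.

P ≈ 9.8 mm/day

dPW/dt = -4.94 mm/day.
P = E + C − dPW/dt = 3.5 + (1.39) − (-4.94) = 9.8 mm/day.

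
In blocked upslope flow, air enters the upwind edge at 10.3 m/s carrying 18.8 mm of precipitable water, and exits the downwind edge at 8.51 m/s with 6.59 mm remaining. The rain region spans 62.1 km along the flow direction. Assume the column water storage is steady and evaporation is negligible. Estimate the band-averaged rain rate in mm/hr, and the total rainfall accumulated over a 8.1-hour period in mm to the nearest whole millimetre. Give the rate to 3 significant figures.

Column moisture flux per unit crosswind length is F = V × PW.
Inflow: F_in = 10.3 × 18.8 = 193.64 mm·m/s
Outflow: F_out = 8.51 × 6.59 = 56.0809 mm·m/s
Steady-state rate R = (F_in − F_out)/L = (193.64 − 56.0809) / 62100 m = 2.215e-03 mm/s.
R = 2.215e-03 × 3600 = 7.97 mm/hr.
Over 8.1 h: total = 7.97 × 8.1 = 64.557 ≈ 65 mm.

R ≈ 7.97 mm/hr; total ≈ 65 mm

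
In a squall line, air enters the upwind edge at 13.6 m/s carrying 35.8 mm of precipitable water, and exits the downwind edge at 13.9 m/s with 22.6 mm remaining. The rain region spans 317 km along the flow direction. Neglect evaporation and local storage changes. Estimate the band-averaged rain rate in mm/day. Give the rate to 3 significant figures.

R ≈ 47.1 mm/day

Column moisture flux per unit crosswind length is F = V × PW.
Inflow: F_in = 13.6 × 35.8 = 486.88 mm·m/s
Outflow: F_out = 13.9 × 22.6 = 314.14 mm·m/s
Steady-state rate R = (F_in − F_out)/L = (486.88 − 314.14) / 317000 m = 5.449e-04 mm/s.
R = 5.449e-04 × 3600 × 24 = 47.1 mm/day.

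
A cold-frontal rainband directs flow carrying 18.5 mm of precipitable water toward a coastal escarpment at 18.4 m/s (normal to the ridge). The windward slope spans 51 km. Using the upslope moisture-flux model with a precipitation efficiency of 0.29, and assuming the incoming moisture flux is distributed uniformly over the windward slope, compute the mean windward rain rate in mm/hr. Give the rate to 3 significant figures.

Incoming column moisture flux per unit ridge length: F = V × PW = 18.4 × 18.5 = 340.4 mm·m/s.
Spread over the 51 km slope with efficiency ε = 0.29: R = ε·F/W = 0.29 × 340.4 / 51000 m = 1.936e-03 mm/s.
R = 1.936e-03 × 3600 = 6.97 mm/hr.

R ≈ 6.97 mm/hr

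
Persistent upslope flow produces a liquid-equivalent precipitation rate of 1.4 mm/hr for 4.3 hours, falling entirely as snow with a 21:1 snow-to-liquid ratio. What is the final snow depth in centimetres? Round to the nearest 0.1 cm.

Liquid-equivalent depth = 1.4 × 4.3 = 6.02 mm.
Snow depth = 6.02 mm × 21 = 126.42 mm = 12.6 cm.

snow depth ≈ 12.6 cm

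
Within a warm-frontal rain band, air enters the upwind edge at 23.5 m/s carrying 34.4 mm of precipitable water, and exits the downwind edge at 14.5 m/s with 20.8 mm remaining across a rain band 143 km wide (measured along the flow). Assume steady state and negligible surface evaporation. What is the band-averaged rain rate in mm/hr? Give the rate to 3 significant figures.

Column moisture flux per unit crosswind length is F = V × PW.
Inflow: F_in = 23.5 × 34.4 = 808.4 mm·m/s
Outflow: F_out = 14.5 × 20.8 = 301.6 mm·m/s
Steady-state rate R = (F_in − F_out)/L = (808.4 − 301.6) / 143000 m = 3.544e-03 mm/s.
R = 3.544e-03 × 3600 = 12.8 mm/hr.

R ≈ 12.8 mm/hr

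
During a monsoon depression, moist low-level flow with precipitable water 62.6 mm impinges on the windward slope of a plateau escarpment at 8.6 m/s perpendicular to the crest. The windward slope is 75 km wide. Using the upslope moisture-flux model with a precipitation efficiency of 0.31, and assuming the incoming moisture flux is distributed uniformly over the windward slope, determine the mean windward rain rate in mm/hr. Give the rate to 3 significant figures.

Incoming column moisture flux per unit ridge length: F = V × PW = 8.6 × 62.6 = 538.36 mm·m/s.
Spread over the 75 km slope with efficiency ε = 0.31: R = ε·F/W = 0.31 × 538.36 / 75000 m = 2.225e-03 mm/s.
R = 2.225e-03 × 3600 = 8.01 mm/hr.

R ≈ 8.01 mm/hr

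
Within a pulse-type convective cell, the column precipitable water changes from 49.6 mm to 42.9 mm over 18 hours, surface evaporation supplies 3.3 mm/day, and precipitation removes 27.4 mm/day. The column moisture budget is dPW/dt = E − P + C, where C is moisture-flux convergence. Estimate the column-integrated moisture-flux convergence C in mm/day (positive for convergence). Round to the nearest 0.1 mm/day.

C ≈ 15.2 mm/day

dPW/dt = (42.9 − 49.6) mm / (18/24 day) = -8.933 mm/day.
C = dPW/dt − E + P = (-8.933) − 3.3 + 27.4 = 15.2 mm/day.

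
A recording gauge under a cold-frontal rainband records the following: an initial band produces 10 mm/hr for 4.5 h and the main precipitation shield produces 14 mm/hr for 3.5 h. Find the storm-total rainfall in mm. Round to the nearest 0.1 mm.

Total = Σ Rᵢ Δtᵢ = 10 × 4.5 + 14 × 3.5
      = 45 + 49 = 94.0 mm.

total ≈ 94.0 mm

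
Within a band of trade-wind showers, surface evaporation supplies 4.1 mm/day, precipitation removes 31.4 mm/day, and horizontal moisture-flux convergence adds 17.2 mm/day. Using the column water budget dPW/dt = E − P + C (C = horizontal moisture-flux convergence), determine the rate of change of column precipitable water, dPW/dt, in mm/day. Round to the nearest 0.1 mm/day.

dPW/dt ≈ -10.1 mm/day

dPW/dt = E − P + C = 4.1 − 31.4 + (17.2) = -10.1 mm/day.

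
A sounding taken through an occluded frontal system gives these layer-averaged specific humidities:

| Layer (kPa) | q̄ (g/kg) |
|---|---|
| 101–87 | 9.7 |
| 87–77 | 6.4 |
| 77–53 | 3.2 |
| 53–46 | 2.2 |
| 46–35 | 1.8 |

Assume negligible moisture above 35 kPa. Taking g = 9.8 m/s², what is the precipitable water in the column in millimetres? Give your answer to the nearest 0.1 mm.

Precipitable water is the column-integrated vapour mass per unit area: PW = (1/g) Σ q̄ Δp, with q in kg/kg and Δp in Pa (1 kg/m² of water = 1 mm).
Layer 101–87 kPa: Δp = 140 hPa = 14000 Pa, q̄ = 0.0097 kg/kg → 0.0097 × 14000 / 9.8 = 13.86 mm
Layer 87–77 kPa: Δp = 100 hPa = 10000 Pa, q̄ = 0.0064 kg/kg → 0.0064 × 10000 / 9.8 = 6.53 mm
Layer 77–53 kPa: Δp = 240 hPa = 24000 Pa, q̄ = 0.0032 kg/kg → 0.0032 × 24000 / 9.8 = 7.84 mm
Layer 53–46 kPa: Δp = 70 hPa = 7000 Pa, q̄ = 0.0022 kg/kg → 0.0022 × 7000 / 9.8 = 1.57 mm
Layer 46–35 kPa: Δp = 110 hPa = 11000 Pa, q̄ = 0.0018 kg/kg → 0.0018 × 11000 / 9.8 = 2.02 mm
PW = 13.86 + 6.53 + 7.84 + 1.57 + 2.02 = 31.82 ≈ 31.8 mm.

PW ≈ 31.8 mm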